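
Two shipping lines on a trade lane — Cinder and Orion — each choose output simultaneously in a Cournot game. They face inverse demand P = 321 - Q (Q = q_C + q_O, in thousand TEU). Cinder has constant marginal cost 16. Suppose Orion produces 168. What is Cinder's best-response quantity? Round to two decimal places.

With the rival's output fixed at 168, Cinder's profit is π_C = (321 - 168 - q_C)q_C - (16q_C) = (153 - q_C)q_C - (16q_C).
∂π_C/∂q_C = 137 - 2q_C = 0, so q_C = 137/2.

68.50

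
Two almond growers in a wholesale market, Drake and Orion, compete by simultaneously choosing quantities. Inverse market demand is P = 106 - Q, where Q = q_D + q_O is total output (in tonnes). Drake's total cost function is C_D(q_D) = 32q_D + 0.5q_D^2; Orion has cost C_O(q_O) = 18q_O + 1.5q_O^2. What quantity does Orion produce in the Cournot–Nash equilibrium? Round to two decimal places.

Drake's profit: π_D = (106 - Q)q_D - (32q_D + (1/2)q_D²). Setting ∂π_D/∂q_D = 0: 74 - 3q_D - (q_O) = 0.
Orion's profit: π_O = (106 - Q)q_O - (18q_O + (3/2)q_O²). Setting ∂π_O/∂q_O = 0: 88 - 5q_O - (q_D) = 0.
Best responses: q_D = (74 - q_O)/3, q_O = (88 - q_D)/5.
Substituting one into the other gives q_D = 141/7 and q_O = 95/7.

13.57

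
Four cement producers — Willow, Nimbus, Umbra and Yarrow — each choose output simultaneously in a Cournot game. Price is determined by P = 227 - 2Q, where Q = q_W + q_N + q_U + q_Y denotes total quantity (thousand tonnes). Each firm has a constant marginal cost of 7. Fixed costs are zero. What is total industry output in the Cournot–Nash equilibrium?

A representative firm's profit is π_i = q_i(227 - 2Q) - 7q_i.
Setting ∂π_i/∂q_i = 0 with rivals' quantities fixed: 220 - 4q_i - 2·Σ_{j≠i} q_j = 0.
With identical firms every q_j equals q_i, so Σ_{j≠i} q_j = 3q_i and 220 = 10q_i, giving q_i = 22.
Total output Q = 22 + 22 + 22 + 22 = 88.

88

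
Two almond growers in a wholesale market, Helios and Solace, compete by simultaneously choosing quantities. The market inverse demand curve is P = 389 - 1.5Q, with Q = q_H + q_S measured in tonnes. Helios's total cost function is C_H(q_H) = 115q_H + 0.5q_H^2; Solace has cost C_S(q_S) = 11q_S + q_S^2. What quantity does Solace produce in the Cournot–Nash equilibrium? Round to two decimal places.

62.03

Helios's profit: π_H = (389 - 1.5Q)q_H - (115q_H + (1/2)q_H²). Setting ∂π_H/∂q_H = 0: 274 - 4q_H - (3/2)(q_S) = 0.
Solace's first-order condition: 378 - 5q_S - (3/2)(q_H) = 0.
Rearranging gives the reaction functions q_H = (274 - (3/2)q_S)/4 and q_S = (378 - (3/2)q_H)/5.
Solving the pair: q_H = 45.2394, q_S = 62.0282.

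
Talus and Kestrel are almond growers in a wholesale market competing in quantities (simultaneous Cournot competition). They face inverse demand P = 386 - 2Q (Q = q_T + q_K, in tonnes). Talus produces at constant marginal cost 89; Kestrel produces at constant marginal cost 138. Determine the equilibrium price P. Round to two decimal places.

Talus's profit: π_T = (386 - 2Q)q_T - (89q_T). Setting ∂π_T/∂q_T = 0: 297 - 4q_T - 2(q_K) = 0.
Kestrel's first-order condition: 248 - 4q_K - 2(q_T) = 0.
Best responses: q_T = (297 - 2q_K)/4, q_K = (248 - 2q_T)/4.
Solving the pair: q_T = 173/3, q_K = 199/6.
Total output Q = 545/6, so price P = 386 - 2·(545/6) = 613/3.

204.33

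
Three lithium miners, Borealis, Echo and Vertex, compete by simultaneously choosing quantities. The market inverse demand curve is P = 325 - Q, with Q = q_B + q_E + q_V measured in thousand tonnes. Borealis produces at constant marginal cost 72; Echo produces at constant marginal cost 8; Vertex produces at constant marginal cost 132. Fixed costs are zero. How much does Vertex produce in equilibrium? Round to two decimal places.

2.25

Borealis's profit: π_B = (325 - Q)q_B - (72q_B). Setting ∂π_B/∂q_B = 0: 253 - 2q_B - (q_E + q_V) = 0.
Echo's first-order condition: 317 - 2q_E - (q_B + q_V) = 0.
Vertex's first-order condition: 193 - 2q_V - (q_B + q_E) = 0.
Summing all 3 equations gives 763 − 4Q = 0, hence Q = 763/4.
Back-substituting: q_B = (253 − 763/4) = 249/4, q_E = (317 − 763/4) = 505/4, q_V = (193 − 763/4) = 9/4.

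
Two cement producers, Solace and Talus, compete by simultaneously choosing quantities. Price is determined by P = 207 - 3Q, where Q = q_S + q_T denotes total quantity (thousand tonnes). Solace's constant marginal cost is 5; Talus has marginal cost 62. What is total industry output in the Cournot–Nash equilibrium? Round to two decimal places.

Solace's profit: π_S = (207 - 3Q)q_S - (5q_S). Setting ∂π_S/∂q_S = 0: 202 - 6q_S - 3(q_T) = 0.
Talus's first-order condition: 145 - 6q_T - 3(q_S) = 0.
Best responses: q_S = (202 - 3q_T)/6, q_T = (145 - 3q_S)/6.
Substituting one into the other gives q_S = 259/9 and q_T = 88/9.
Total output Q = 259/9 + 88/9 = 347/9.

38.56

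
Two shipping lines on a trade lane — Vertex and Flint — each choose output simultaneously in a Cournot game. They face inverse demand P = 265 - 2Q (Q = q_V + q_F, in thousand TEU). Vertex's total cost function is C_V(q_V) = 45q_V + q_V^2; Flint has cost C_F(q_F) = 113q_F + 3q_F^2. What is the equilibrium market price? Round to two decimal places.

180.43

Vertex's profit: π_V = (265 - 2Q)q_V - (45q_V + q_V²). Setting ∂π_V/∂q_V = 0: 220 - 6q_V - 2(q_F) = 0.
Flint's first-order condition: 152 - 10q_F - 2(q_V) = 0.
So q_V = (220 - 2q_F)/6 and q_F = (152 - 2q_V)/10.
Substituting one into the other gives q_V = 237/7 and q_F = 59/7.
Total output Q = 296/7, so price P = 265 - 2·(296/7) = 1263/7.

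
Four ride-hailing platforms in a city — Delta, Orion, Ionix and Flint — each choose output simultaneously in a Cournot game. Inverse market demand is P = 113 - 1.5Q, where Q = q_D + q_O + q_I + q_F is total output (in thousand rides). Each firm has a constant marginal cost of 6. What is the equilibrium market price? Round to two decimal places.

A representative firm's profit is π_i = q_i(113 - 1.5Q) - 6q_i.
First-order condition (treating rivals' output as given): 107 - 3q_i - (3/2)·Σ_{j≠i} q_j = 0.
By symmetry each firm produces the same amount; substituting Σ_{j≠i} q_j = 3q_i yields q_i = 107/(15/2) = 214/15.
Total output Q = 856/15, so price P = 113 - (3/2)·(856/15) = 137/5.

27.40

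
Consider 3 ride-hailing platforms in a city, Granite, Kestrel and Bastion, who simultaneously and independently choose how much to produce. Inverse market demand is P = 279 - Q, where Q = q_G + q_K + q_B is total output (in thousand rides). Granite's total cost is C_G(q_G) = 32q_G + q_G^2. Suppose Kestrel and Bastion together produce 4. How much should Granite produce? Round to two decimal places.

With rivals' combined output fixed at 4, Granite's profit is π_G = (279 - 4 - q_G)q_G - (32q_G + q_G²) = (275 - q_G)q_G - (32q_G + q_G²).
∂π_G/∂q_G = 243 - 4q_G = 0, so q_G = 243/4.

60.75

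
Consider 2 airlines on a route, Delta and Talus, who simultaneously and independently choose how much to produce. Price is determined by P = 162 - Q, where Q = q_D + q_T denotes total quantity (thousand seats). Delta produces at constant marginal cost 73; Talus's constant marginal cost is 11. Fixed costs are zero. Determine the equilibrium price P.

Delta's profit: π_D = (162 - Q)q_D - (73q_D). Setting ∂π_D/∂q_D = 0: 89 - 2q_D - (q_T) = 0.
Talus's profit: π_T = (162 - Q)q_T - (11q_T). Setting ∂π_T/∂q_T = 0: 151 - 2q_T - (q_D) = 0.
Rearranging gives the reaction functions q_D = (89 - q_T)/2 and q_T = (151 - q_D)/2.
Solving the pair: q_D = 9, q_T = 71.
Total output Q = 80, so price P = 162 - 80 = 82.

82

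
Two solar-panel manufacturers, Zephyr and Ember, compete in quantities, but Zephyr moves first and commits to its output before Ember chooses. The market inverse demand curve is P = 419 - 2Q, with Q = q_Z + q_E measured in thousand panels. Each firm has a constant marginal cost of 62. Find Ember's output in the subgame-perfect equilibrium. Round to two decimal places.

The follower Ember best-responds to any q_Z: π_E = (419 - 2Q)q_E - 62q_E.
Follower FOC: 357 - 2q_Z - 4q_E = 0, so q_E(q_Z) = (357 - 2q_Z)/4.
The leader anticipates this reaction. Substituting into P = 419 - 2Q gives P = 481/2 - q_Z, so π_Z = (481/2 - q_Z)q_Z - 62q_Z.
Maximising: ∂π_Z/∂q_Z = 357/2 - 2q_Z = 0, giving q_Z = 357/4.
Then q_E = (357 - 2·(357/4))/4 = 357/8.

44.63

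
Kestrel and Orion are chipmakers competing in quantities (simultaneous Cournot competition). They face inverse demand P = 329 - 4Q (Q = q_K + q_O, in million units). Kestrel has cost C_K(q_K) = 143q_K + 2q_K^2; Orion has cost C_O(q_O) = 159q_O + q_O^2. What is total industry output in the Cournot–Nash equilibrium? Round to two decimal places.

Kestrel's profit: π_K = (329 - 4Q)q_K - (143q_K + 2q_K²). Setting ∂π_K/∂q_K = 0: 186 - 12q_K - 4(q_O) = 0.
Orion's profit: π_O = (329 - 4Q)q_O - (159q_O + q_O²). Setting ∂π_O/∂q_O = 0: 170 - 10q_O - 4(q_K) = 0.
So q_K = (186 - 4q_O)/12 and q_O = (170 - 4q_K)/10.
Solving the pair: q_K = 295/26, q_O = 162/13.
Total output Q = 295/26 + 162/13 = 619/26.

23.81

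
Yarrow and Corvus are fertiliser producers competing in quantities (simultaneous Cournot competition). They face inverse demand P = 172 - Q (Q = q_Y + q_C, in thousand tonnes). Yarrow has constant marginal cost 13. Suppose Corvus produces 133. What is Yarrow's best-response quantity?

With the rival's output fixed at 133, Yarrow's profit is π_Y = (172 - 133 - q_Y)q_Y - (13q_Y) = (39 - q_Y)q_Y - (13q_Y).
∂π_Y/∂q_Y = 26 - 2q_Y = 0, so q_Y = 13.

13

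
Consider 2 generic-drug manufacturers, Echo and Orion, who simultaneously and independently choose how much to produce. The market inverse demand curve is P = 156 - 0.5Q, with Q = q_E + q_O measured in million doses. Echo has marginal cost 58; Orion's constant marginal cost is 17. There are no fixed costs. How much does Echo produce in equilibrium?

Echo's profit: π_E = (156 - 0.5Q)q_E - (58q_E). Setting ∂π_E/∂q_E = 0: 98 - q_E - (1/2)(q_O) = 0.
Orion's first-order condition: 139 - q_O - (1/2)(q_E) = 0.
Rearranging gives the reaction functions q_E = (98 - (1/2)q_O) and q_O = (139 - (1/2)q_E).
Solving the pair: q_E = 38, q_O = 120.

38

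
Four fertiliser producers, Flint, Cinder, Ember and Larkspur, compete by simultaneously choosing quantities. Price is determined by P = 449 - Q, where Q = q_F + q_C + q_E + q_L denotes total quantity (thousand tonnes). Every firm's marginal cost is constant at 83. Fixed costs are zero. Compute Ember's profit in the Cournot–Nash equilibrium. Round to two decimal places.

5358.24

A representative firm's profit is π_i = q_i(449 - Q) - 83q_i.
First-order condition (treating rivals' output as given): 366 - 2q_i - Σ_{j≠i} q_j = 0.
With identical firms every q_j equals q_i, so Σ_{j≠i} q_j = 3q_i and 366 = 5q_i, giving q_i = 366/5.
Price P = 449 - 1464/5 = 781/5.
Ember's profit: (781/5 - 83)·(366/5) = 5358.2400.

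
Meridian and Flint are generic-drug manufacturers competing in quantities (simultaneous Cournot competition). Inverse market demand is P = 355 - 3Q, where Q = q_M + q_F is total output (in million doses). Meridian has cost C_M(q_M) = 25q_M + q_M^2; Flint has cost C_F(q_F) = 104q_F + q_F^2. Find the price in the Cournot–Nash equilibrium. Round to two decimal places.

196.55

Meridian's profit: π_M = (355 - 3Q)q_M - (25q_M + q_M²). Setting ∂π_M/∂q_M = 0: 330 - 8q_M - 3(q_F) = 0.
Flint's first-order condition: 251 - 8q_F - 3(q_M) = 0.
Rearranging gives the reaction functions q_M = (330 - 3q_F)/8 and q_F = (251 - 3q_M)/8.
Substituting one into the other gives q_M = 1887/55 and q_F = 1018/55.
Total output Q = 581/11, so price P = 355 - 3·(581/11) = 196.5455.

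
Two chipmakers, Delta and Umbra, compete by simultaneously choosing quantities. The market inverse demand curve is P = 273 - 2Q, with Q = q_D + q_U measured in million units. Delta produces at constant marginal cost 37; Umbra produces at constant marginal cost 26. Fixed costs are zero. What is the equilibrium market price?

112

Delta's profit: π_D = (273 - 2Q)q_D - (37q_D). Setting ∂π_D/∂q_D = 0: 236 - 4q_D - 2(q_U) = 0.
Umbra's profit: π_U = (273 - 2Q)q_U - (26q_U). Setting ∂π_U/∂q_U = 0: 247 - 4q_U - 2(q_D) = 0.
So q_D = (236 - 2q_U)/4 and q_U = (247 - 2q_D)/4.
Solving the pair: q_D = 75/2, q_U = 43.
Total output Q = 161/2, so price P = 273 - 2·(161/2) = 112.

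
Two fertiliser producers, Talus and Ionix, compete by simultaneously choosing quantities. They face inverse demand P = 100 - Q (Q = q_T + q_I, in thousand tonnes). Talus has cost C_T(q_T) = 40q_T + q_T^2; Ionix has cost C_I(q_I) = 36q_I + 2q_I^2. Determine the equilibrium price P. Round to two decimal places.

Talus's profit: π_T = (100 - Q)q_T - (40q_T + q_T²). Setting ∂π_T/∂q_T = 0: 60 - 4q_T - (q_I) = 0.
Ionix's profit: π_I = (100 - Q)q_I - (36q_I + 2q_I²). Setting ∂π_I/∂q_I = 0: 64 - 6q_I - (q_T) = 0.
So q_T = (60 - q_I)/4 and q_I = (64 - q_T)/6.
Substituting one into the other gives q_T = 296/23 and q_I = 196/23.
Total output Q = 492/23, so price P = 100 - 492/23 = 1808/23.

78.61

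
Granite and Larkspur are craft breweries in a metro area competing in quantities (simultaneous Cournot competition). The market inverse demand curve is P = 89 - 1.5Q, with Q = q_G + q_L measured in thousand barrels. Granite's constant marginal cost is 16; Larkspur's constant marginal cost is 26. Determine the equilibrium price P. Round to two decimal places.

43.67

Granite's profit: π_G = (89 - 1.5Q)q_G - (16q_G). Setting ∂π_G/∂q_G = 0: 73 - 3q_G - (3/2)(q_L) = 0.
Larkspur's first-order condition: 63 - 3q_L - (3/2)(q_G) = 0.
So q_G = (73 - (3/2)q_L)/3 and q_L = (63 - (3/2)q_G)/3.
Solving the pair: q_G = 166/9, q_L = 106/9.
Total output Q = 272/9, so price P = 89 - (3/2)·(272/9) = 131/3.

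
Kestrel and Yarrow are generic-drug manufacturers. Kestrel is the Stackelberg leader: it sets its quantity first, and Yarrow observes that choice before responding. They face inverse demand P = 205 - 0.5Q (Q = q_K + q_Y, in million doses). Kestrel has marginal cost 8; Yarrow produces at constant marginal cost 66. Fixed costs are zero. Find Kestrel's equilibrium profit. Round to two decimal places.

16256.25

The follower Yarrow best-responds to any q_K: π_Y = (205 - 0.5Q)q_Y - 66q_Y.
∂π_Y/∂q_Y = 139 - (1/2)q_K - q_Y = 0 gives the reaction function q_Y = (139 - (1/2)q_K).
Kestrel substitutes q_Y(q_K) into its own profit: π_K = q_K(205 - (1/2)q_K - (139 - (1/2)q_K)/2) - 8q_K = (271/2 - (1/4)q_K)q_K - 8q_K.
Leader FOC: 255/2 - (1/2)q_K = 0, so q_K = 255.
Then q_Y = (139 - (1/2)·255) = 23/2.
Price P = 205 - (1/2)·(533/2) = 287/4.
Kestrel's profit: (287/4 - 8)·255 = 16256.2500.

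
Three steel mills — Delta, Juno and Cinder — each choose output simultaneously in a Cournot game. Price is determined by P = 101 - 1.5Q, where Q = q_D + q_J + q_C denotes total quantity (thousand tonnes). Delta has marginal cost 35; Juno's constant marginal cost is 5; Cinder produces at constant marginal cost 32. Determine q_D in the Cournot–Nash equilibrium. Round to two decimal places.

5.50

Delta's profit: π_D = (101 - 1.5Q)q_D - (35q_D). Setting ∂π_D/∂q_D = 0: 66 - 3q_D - (3/2)(q_J + q_C) = 0.
Juno's profit: π_J = (101 - 1.5Q)q_J - (5q_J). Setting ∂π_J/∂q_J = 0: 96 - 3q_J - (3/2)(q_D + q_C) = 0.
Cinder's first-order condition: 69 - 3q_C - (3/2)(q_D + q_J) = 0.
Adding the 3 first-order conditions: 231 − 6Q = 0, so Q = 77/2.
Back-substituting: q_D = (66 − 231/4)/(3/2) = 11/2, q_J = (96 − 231/4)/(3/2) = 51/2, q_C = (69 − 231/4)/(3/2) = 15/2.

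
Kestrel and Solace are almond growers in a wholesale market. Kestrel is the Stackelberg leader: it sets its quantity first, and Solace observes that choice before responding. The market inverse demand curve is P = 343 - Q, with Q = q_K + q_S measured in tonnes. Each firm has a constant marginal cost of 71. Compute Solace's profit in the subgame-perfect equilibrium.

4624

Solve by backward induction. Given q_K, the follower Solace maximises π_S = (343 - q_K - q_S)q_S - 71q_S.
Follower FOC: 272 - q_K - 2q_S = 0, so q_S(q_K) = (272 - q_K)/2.
The leader anticipates this reaction. Substituting into P = 343 - Q gives P = 207 - (1/2)q_K, so π_K = (207 - (1/2)q_K)q_K - 71q_K.
The leader's first-order condition 136 - q_K = 0 yields q_K = 136.
Then q_S = (272 - 136)/2 = 68.
Price P = 343 - 204 = 139.
Solace's profit: (139 - 71)·68 = 4624.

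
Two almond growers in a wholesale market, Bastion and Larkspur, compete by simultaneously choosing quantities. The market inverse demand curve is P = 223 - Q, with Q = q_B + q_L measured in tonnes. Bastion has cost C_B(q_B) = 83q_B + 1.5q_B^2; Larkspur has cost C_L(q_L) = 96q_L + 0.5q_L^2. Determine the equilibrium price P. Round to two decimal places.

166.71

Bastion's profit: π_B = (223 - Q)q_B - (83q_B + (3/2)q_B²). Setting ∂π_B/∂q_B = 0: 140 - 5q_B - (q_L) = 0.
Larkspur's profit: π_L = (223 - Q)q_L - (96q_L + (1/2)q_L²). Setting ∂π_L/∂q_L = 0: 127 - 3q_L - (q_B) = 0.
So q_B = (140 - q_L)/5 and q_L = (127 - q_B)/3.
Substituting one into the other gives q_B = 293/14 and q_L = 495/14.
Total output Q = 394/7, so price P = 223 - 394/7 = 1167/7.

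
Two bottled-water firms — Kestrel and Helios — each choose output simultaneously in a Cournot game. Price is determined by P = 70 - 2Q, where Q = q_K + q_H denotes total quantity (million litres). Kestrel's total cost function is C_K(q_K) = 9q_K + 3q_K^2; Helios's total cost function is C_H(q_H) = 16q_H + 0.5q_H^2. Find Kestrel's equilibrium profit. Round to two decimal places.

Kestrel's profit: π_K = (70 - 2Q)q_K - (9q_K + 3q_K²). Setting ∂π_K/∂q_K = 0: 61 - 10q_K - 2(q_H) = 0.
Helios's first-order condition: 54 - 5q_H - 2(q_K) = 0.
So q_K = (61 - 2q_H)/10 and q_H = (54 - 2q_K)/5.
Substituting one into the other gives q_K = 197/46 and q_H = 209/23.
Price P = 70 - 2·(615/46) = 995/23.
Kestrel's profit: (995/23)·(197/46) - 9·(197/46) - 3(197/46)² = 91.7037.

91.70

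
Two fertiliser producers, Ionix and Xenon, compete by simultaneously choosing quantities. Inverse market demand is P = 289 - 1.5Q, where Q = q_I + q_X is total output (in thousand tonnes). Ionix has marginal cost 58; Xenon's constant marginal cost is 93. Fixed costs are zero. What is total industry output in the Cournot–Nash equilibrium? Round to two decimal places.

94.89

Ionix's profit: π_I = (289 - 1.5Q)q_I - (58q_I). Setting ∂π_I/∂q_I = 0: 231 - 3q_I - (3/2)(q_X) = 0.
Xenon's profit: π_X = (289 - 1.5Q)q_X - (93q_X). Setting ∂π_X/∂q_X = 0: 196 - 3q_X - (3/2)(q_I) = 0.
So q_I = (231 - (3/2)q_X)/3 and q_X = (196 - (3/2)q_I)/3.
Solving the pair: q_I = 532/9, q_X = 322/9.
Total output Q = 532/9 + 322/9 = 854/9.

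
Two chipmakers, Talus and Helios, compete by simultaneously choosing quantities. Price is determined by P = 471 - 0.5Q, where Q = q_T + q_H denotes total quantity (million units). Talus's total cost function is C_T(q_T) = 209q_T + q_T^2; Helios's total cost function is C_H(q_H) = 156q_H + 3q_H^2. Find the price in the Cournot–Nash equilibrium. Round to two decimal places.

Talus's profit: π_T = (471 - 0.5Q)q_T - (209q_T + q_T²). Setting ∂π_T/∂q_T = 0: 262 - 3q_T - (1/2)(q_H) = 0.
Helios's profit: π_H = (471 - 0.5Q)q_H - (156q_H + 3q_H²). Setting ∂π_H/∂q_H = 0: 315 - 7q_H - (1/2)(q_T) = 0.
Best responses: q_T = (262 - (1/2)q_H)/3, q_H = (315 - (1/2)q_T)/7.
Solving the pair: q_T = 80.7952, q_H = 39.2289.
Total output Q = 120.0241, so price P = 471 - (1/2)·120.0241 = 410.9880.

410.99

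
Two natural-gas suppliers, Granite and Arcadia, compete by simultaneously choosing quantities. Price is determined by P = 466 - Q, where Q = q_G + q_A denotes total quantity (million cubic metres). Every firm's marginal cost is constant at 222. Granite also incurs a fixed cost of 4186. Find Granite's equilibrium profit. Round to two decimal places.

Each firm earns π_i = (466 - Q)q_i - 222q_i.
First-order condition (treating rivals' output as given): 244 - 2q_i - q_j = 0.
With identical firms every q_j equals q_i, so q_j = q_i and 244 = 3q_i, giving q_i = 244/3.
Price P = 466 - 488/3 = 910/3.
Granite's profit: (910/3 - 222)·(244/3) - 4186 = 2429.1111.

2429.11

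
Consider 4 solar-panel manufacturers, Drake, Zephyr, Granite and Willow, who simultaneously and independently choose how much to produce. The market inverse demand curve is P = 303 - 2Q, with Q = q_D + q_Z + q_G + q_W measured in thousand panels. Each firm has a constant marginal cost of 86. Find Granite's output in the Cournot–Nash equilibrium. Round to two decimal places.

A representative firm's profit is π_i = q_i(303 - 2Q) - 86q_i.
Setting ∂π_i/∂q_i = 0 with rivals' quantities fixed: 217 - 4q_i - 2·Σ_{j≠i} q_j = 0.
With identical firms every q_j equals q_i, so Σ_{j≠i} q_j = 3q_i and 217 = 10q_i, giving q_i = 217/10.

21.70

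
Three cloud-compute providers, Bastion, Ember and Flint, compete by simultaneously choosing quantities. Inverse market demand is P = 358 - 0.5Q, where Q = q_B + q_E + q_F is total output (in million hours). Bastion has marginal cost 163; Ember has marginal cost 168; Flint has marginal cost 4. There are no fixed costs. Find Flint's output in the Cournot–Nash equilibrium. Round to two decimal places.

Bastion's profit: π_B = (358 - 0.5Q)q_B - (163q_B). Setting ∂π_B/∂q_B = 0: 195 - q_B - (1/2)(q_E + q_F) = 0.
Ember's profit: π_E = (358 - 0.5Q)q_E - (168q_E). Setting ∂π_E/∂q_E = 0: 190 - q_E - (1/2)(q_B + q_F) = 0.
Flint's profit: π_F = (358 - 0.5Q)q_F - (4q_F). Setting ∂π_F/∂q_F = 0: 354 - q_F - (1/2)(q_B + q_E) = 0.
Adding the 3 first-order conditions: 739 − 2Q = 0, so Q = 739/2.
Back-substituting: q_B = (195 − 739/4)/(1/2) = 41/2, q_E = (190 − 739/4)/(1/2) = 21/2, q_F = (354 − 739/4)/(1/2) = 677/2.

338.50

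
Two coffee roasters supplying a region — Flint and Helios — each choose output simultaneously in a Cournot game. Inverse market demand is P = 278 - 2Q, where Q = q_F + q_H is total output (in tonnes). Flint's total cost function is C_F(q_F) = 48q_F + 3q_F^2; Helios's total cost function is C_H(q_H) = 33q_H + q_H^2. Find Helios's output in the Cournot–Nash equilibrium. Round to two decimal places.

35.54

Flint's profit: π_F = (278 - 2Q)q_F - (48q_F + 3q_F²). Setting ∂π_F/∂q_F = 0: 230 - 10q_F - 2(q_H) = 0.
Helios's first-order condition: 245 - 6q_H - 2(q_F) = 0.
So q_F = (230 - 2q_H)/10 and q_H = (245 - 2q_F)/6.
Substituting one into the other gives q_F = 445/28 and q_H = 995/28.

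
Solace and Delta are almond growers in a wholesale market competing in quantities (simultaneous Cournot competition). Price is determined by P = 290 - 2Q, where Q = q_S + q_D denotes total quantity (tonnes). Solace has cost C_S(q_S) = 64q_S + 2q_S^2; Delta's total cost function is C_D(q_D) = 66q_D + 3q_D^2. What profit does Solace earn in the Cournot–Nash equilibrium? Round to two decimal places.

2273.78

Solace's profit: π_S = (290 - 2Q)q_S - (64q_S + 2q_S²). Setting ∂π_S/∂q_S = 0: 226 - 8q_S - 2(q_D) = 0.
Delta's first-order condition: 224 - 10q_D - 2(q_S) = 0.
Rearranging gives the reaction functions q_S = (226 - 2q_D)/8 and q_D = (224 - 2q_S)/10.
Solving the pair: q_S = 453/19, q_D = 335/19.
Price P = 290 - 2·(788/19) = 207.0526.
Solace's profit: 207.0526·(453/19) - 64·(453/19) - 2(453/19)² = 2273.7839.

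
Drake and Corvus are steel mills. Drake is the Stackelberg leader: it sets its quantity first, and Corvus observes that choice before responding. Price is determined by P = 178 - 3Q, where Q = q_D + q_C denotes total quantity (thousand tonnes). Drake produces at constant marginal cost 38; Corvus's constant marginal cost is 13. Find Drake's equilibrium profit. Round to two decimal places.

551.04

The follower Corvus best-responds to any q_D: π_C = (178 - 3Q)q_C - 13q_C.
Setting the follower's marginal profit to zero, 165 - 3q_D - 6q_C = 0, i.e. q_C = (165 - 3q_D)/6.
The leader anticipates this reaction. Substituting into P = 178 - 3Q gives P = 191/2 - (3/2)q_D, so π_D = (191/2 - (3/2)q_D)q_D - 38q_D.
Leader FOC: 115/2 - 3q_D = 0, so q_D = 115/6.
Then q_C = (165 - 3·(115/6))/6 = 215/12.
Price P = 178 - 3·(445/12) = 267/4.
Drake's profit: (267/4 - 38)·(115/6) = 551.0417.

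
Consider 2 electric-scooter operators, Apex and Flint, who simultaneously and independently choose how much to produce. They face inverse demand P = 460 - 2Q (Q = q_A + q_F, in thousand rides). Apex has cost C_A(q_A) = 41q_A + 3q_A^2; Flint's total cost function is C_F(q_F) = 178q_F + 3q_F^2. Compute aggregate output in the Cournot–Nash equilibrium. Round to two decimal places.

Apex's profit: π_A = (460 - 2Q)q_A - (41q_A + 3q_A²). Setting ∂π_A/∂q_A = 0: 419 - 10q_A - 2(q_F) = 0.
Flint's profit: π_F = (460 - 2Q)q_F - (178q_F + 3q_F²). Setting ∂π_F/∂q_F = 0: 282 - 10q_F - 2(q_A) = 0.
Rearranging gives the reaction functions q_A = (419 - 2q_F)/10 and q_F = (282 - 2q_A)/10.
Substituting one into the other gives q_A = 1813/48 and q_F = 991/48.
Total output Q = 1813/48 + 991/48 = 701/12.

58.42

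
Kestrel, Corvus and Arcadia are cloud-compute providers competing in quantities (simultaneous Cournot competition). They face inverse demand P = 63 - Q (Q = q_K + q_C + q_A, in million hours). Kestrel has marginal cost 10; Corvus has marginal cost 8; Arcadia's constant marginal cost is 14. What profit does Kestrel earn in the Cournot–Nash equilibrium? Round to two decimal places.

189.06

Kestrel's profit: π_K = (63 - Q)q_K - (10q_K). Setting ∂π_K/∂q_K = 0: 53 - 2q_K - (q_C + q_A) = 0.
Corvus's profit: π_C = (63 - Q)q_C - (8q_C). Setting ∂π_C/∂q_C = 0: 55 - 2q_C - (q_K + q_A) = 0.
Arcadia's first-order condition: 49 - 2q_A - (q_K + q_C) = 0.
Adding the 3 conditions: 157 − 2Q − 2Q = 0, i.e. Q = 157/4.
Back-substituting: q_K = (53 − 157/4) = 55/4, q_C = (55 − 157/4) = 63/4, q_A = (49 − 157/4) = 39/4.
Price P = 63 - 157/4 = 95/4.
Kestrel's profit: (95/4 - 10)·(55/4) = 189.0625.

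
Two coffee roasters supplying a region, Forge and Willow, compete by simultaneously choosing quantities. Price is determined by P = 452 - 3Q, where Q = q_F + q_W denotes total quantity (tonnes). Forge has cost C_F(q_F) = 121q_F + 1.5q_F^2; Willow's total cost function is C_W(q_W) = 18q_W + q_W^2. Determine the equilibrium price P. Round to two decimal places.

249.19

Forge's profit: π_F = (452 - 3Q)q_F - (121q_F + (3/2)q_F²). Setting ∂π_F/∂q_F = 0: 331 - 9q_F - 3(q_W) = 0.
Willow's profit: π_W = (452 - 3Q)q_W - (18q_W + q_W²). Setting ∂π_W/∂q_W = 0: 434 - 8q_W - 3(q_F) = 0.
So q_F = (331 - 3q_W)/9 and q_W = (434 - 3q_F)/8.
Solving the pair: q_F = 1346/63, q_W = 971/21.
Total output Q = 67.6032, so price P = 452 - 3·67.6032 = 249.1905.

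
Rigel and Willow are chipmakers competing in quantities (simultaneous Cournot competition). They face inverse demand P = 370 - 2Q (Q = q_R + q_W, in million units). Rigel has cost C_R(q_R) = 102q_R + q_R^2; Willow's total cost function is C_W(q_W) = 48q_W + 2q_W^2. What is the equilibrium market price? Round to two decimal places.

238.36

Rigel's profit: π_R = (370 - 2Q)q_R - (102q_R + q_R²). Setting ∂π_R/∂q_R = 0: 268 - 6q_R - 2(q_W) = 0.
Willow's first-order condition: 322 - 8q_W - 2(q_R) = 0.
So q_R = (268 - 2q_W)/6 and q_W = (322 - 2q_R)/8.
Substituting one into the other gives q_R = 375/11 and q_W = 349/11.
Total output Q = 724/11, so price P = 370 - 2·(724/11) = 238.3636.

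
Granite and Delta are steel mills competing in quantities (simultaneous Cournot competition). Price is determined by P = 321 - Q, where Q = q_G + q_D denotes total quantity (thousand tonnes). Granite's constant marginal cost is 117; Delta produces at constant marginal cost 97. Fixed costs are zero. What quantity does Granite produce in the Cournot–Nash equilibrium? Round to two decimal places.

61.33

Granite's profit: π_G = (321 - Q)q_G - (117q_G). Setting ∂π_G/∂q_G = 0: 204 - 2q_G - (q_D) = 0.
Delta's first-order condition: 224 - 2q_D - (q_G) = 0.
Rearranging gives the reaction functions q_G = (204 - q_D)/2 and q_D = (224 - q_G)/2.
Substituting one into the other gives q_G = 184/3 and q_D = 244/3.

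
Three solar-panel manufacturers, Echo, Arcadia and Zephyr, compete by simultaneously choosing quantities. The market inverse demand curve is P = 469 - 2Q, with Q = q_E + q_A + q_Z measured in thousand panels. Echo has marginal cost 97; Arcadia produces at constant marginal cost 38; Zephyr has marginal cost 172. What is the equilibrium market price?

Echo's profit: π_E = (469 - 2Q)q_E - (97q_E). Setting ∂π_E/∂q_E = 0: 372 - 4q_E - 2(q_A + q_Z) = 0.
Arcadia's profit: π_A = (469 - 2Q)q_A - (38q_A). Setting ∂π_A/∂q_A = 0: 431 - 4q_A - 2(q_E + q_Z) = 0.
Zephyr's profit: π_Z = (469 - 2Q)q_Z - (172q_Z). Setting ∂π_Z/∂q_Z = 0: 297 - 4q_Z - 2(q_E + q_A) = 0.
Summing all 3 equations gives 1100 − 8Q = 0, hence Q = 275/2.
Back-substituting: q_E = (372 − 275)/2 = 97/2, q_A = (431 − 275)/2 = 78, q_Z = (297 − 275)/2 = 11.
Total output Q = 275/2, so price P = 469 - 2·(275/2) = 194.

194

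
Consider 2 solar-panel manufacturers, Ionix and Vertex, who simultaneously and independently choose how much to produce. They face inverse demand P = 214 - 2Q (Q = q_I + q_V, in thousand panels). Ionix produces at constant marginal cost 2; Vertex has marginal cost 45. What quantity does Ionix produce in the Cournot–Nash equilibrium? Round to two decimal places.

42.50

Ionix's profit: π_I = (214 - 2Q)q_I - (2q_I). Setting ∂π_I/∂q_I = 0: 212 - 4q_I - 2(q_V) = 0.
Vertex's first-order condition: 169 - 4q_V - 2(q_I) = 0.
Best responses: q_I = (212 - 2q_V)/4, q_V = (169 - 2q_I)/4.
Solving the pair: q_I = 85/2, q_V = 21.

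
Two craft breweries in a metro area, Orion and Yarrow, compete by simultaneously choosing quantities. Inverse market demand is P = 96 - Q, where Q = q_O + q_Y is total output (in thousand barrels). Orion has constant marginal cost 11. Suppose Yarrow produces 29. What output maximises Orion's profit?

28

With the rival's output fixed at 29, Orion's profit is π_O = (96 - 29 - q_O)q_O - (11q_O) = (67 - q_O)q_O - (11q_O).
∂π_O/∂q_O = 56 - 2q_O = 0, so q_O = 28.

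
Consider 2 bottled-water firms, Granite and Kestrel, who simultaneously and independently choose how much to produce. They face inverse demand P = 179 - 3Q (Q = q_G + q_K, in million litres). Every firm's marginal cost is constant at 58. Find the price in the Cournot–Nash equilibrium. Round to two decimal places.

98.33

A representative firm's profit is π_i = q_i(179 - 3Q) - 58q_i.
First-order condition (treating rivals' output as given): 121 - 6q_i - 3q_j = 0.
By symmetry each firm produces the same amount; substituting q_j = q_i yields q_i = 121/9.
Total output Q = 242/9, so price P = 179 - 3·(242/9) = 295/3.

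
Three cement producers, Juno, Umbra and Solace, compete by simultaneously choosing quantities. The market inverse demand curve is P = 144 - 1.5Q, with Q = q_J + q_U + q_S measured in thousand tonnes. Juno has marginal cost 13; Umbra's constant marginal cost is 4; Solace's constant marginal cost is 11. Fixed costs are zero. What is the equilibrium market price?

43

Juno's profit: π_J = (144 - 1.5Q)q_J - (13q_J). Setting ∂π_J/∂q_J = 0: 131 - 3q_J - (3/2)(q_U + q_S) = 0.
Umbra's first-order condition: 140 - 3q_U - (3/2)(q_J + q_S) = 0.
Solace's profit: π_S = (144 - 1.5Q)q_S - (11q_S). Setting ∂π_S/∂q_S = 0: 133 - 3q_S - (3/2)(q_J + q_U) = 0.
Summing all 3 equations gives 404 − 6Q = 0, hence Q = 202/3.
Back-substituting: q_J = (131 − 101)/(3/2) = 20, q_U = (140 − 101)/(3/2) = 26, q_S = (133 − 101)/(3/2) = 64/3.
Total output Q = 202/3, so price P = 144 - (3/2)·(202/3) = 43.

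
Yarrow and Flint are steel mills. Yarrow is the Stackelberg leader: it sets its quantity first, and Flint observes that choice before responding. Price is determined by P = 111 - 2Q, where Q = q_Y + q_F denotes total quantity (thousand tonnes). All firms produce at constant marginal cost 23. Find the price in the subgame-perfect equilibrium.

45

The follower Flint best-responds to any q_Y: π_F = (111 - 2Q)q_F - 23q_F.
Setting the follower's marginal profit to zero, 88 - 2q_Y - 4q_F = 0, i.e. q_F = (88 - 2q_Y)/4.
Yarrow substitutes q_F(q_Y) into its own profit: π_Y = q_Y(111 - 2q_Y - (88 - 2q_Y)/2) - 23q_Y = (67 - q_Y)q_Y - 23q_Y.
Maximising: ∂π_Y/∂q_Y = 44 - 2q_Y = 0, giving q_Y = 22.
Then q_F = (88 - 2·22)/4 = 11.
Total output Q = 33, so price P = 111 - 2·33 = 45.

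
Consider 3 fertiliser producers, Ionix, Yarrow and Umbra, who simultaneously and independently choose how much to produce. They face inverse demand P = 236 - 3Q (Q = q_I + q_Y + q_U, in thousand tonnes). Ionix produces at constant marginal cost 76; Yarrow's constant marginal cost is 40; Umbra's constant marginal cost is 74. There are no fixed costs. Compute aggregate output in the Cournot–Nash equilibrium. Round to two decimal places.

43.17

Ionix's profit: π_I = (236 - 3Q)q_I - (76q_I). Setting ∂π_I/∂q_I = 0: 160 - 6q_I - 3(q_Y + q_U) = 0.
Yarrow's first-order condition: 196 - 6q_Y - 3(q_I + q_U) = 0.
Umbra's first-order condition: 162 - 6q_U - 3(q_I + q_Y) = 0.
Adding the 3 first-order conditions: 518 − 12Q = 0, so Q = 259/6.
Back-substituting: q_I = (160 − 259/2)/3 = 61/6, q_Y = (196 − 259/2)/3 = 133/6, q_U = (162 − 259/2)/3 = 65/6.
Total output Q = 61/6 + 133/6 + 65/6 = 259/6.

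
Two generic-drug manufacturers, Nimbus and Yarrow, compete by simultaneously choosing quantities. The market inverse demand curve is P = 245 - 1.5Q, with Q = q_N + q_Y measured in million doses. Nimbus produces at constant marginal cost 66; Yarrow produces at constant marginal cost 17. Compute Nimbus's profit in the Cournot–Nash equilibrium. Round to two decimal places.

Nimbus's profit: π_N = (245 - 1.5Q)q_N - (66q_N). Setting ∂π_N/∂q_N = 0: 179 - 3q_N - (3/2)(q_Y) = 0.
Yarrow's profit: π_Y = (245 - 1.5Q)q_Y - (17q_Y). Setting ∂π_Y/∂q_Y = 0: 228 - 3q_Y - (3/2)(q_N) = 0.
Best responses: q_N = (179 - (3/2)q_Y)/3, q_Y = (228 - (3/2)q_N)/3.
Substituting one into the other gives q_N = 260/9 and q_Y = 554/9.
Price P = 245 - (3/2)·(814/9) = 328/3.
Nimbus's profit: (328/3 - 66)·(260/9) = 1251.8519.

1251.85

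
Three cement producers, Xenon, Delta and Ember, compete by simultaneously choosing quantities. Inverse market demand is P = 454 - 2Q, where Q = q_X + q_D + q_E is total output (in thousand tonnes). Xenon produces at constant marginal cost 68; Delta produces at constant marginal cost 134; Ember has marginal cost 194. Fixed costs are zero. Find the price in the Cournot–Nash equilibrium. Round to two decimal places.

212.50

Xenon's profit: π_X = (454 - 2Q)q_X - (68q_X). Setting ∂π_X/∂q_X = 0: 386 - 4q_X - 2(q_D + q_E) = 0.
Delta's profit: π_D = (454 - 2Q)q_D - (134q_D). Setting ∂π_D/∂q_D = 0: 320 - 4q_D - 2(q_X + q_E) = 0.
Ember's profit: π_E = (454 - 2Q)q_E - (194q_E). Setting ∂π_E/∂q_E = 0: 260 - 4q_E - 2(q_X + q_D) = 0.
Summing all 3 equations gives 966 − 8Q = 0, hence Q = 483/4.
Back-substituting: q_X = (386 − 483/2)/2 = 289/4, q_D = (320 − 483/2)/2 = 157/4, q_E = (260 − 483/2)/2 = 37/4.
Total output Q = 483/4, so price P = 454 - 2·(483/4) = 425/2.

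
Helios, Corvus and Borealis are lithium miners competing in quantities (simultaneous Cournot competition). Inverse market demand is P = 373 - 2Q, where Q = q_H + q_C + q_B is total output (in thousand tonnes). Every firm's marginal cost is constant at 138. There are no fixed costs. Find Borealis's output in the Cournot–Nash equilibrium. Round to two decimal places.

A representative firm's profit is π_i = q_i(373 - 2Q) - 138q_i.
First-order condition (treating rivals' output as given): 235 - 4q_i - 2·Σ_{j≠i} q_j = 0.
By symmetry each firm produces the same amount; substituting Σ_{j≠i} q_j = 2q_i yields q_i = 235/8.

29.38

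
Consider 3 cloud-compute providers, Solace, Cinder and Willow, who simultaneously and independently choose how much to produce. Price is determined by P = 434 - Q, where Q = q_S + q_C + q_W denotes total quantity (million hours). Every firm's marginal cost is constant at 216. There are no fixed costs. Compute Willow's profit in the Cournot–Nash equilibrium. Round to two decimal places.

2970.25

A representative firm's profit is π_i = q_i(434 - Q) - 216q_i.
First-order condition (treating rivals' output as given): 218 - 2q_i - Σ_{j≠i} q_j = 0.
By symmetry each firm produces the same amount; substituting Σ_{j≠i} q_j = 2q_i yields q_i = 218/4 = 109/2.
Price P = 434 - 327/2 = 541/2.
Willow's profit: (541/2 - 216)·(109/2) = 2970.2500.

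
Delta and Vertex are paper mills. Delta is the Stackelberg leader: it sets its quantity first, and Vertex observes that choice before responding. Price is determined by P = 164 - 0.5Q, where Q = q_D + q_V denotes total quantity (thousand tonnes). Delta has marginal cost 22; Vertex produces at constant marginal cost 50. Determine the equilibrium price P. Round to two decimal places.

64.50

The follower Vertex best-responds to any q_D: π_V = (164 - 0.5Q)q_V - 50q_V.
Follower FOC: 114 - (1/2)q_D - q_V = 0, so q_V(q_D) = (114 - (1/2)q_D).
Delta substitutes q_V(q_D) into its own profit: π_D = q_D(164 - (1/2)q_D - (114 - (1/2)q_D)/2) - 22q_D = (107 - (1/4)q_D)q_D - 22q_D.
Leader FOC: 85 - (1/2)q_D = 0, so q_D = 170.
Then q_V = (114 - (1/2)·170) = 29.
Total output Q = 199, so price P = 164 - (1/2)·199 = 129/2.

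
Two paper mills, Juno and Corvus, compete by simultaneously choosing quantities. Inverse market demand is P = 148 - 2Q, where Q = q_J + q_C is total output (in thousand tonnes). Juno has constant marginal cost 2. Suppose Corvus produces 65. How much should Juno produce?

4

With the rival's output fixed at 65, Juno's profit is π_J = (148 - 2·65 - 2q_J)q_J - (2q_J) = (18 - 2q_J)q_J - (2q_J).
∂π_J/∂q_J = 16 - 4q_J = 0, so q_J = 4.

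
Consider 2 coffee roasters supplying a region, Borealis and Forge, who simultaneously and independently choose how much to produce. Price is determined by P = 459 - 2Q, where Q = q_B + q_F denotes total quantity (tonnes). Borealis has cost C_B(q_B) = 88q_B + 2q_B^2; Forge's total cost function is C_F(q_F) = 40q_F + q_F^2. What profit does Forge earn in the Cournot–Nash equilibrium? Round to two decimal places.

10555.94

Borealis's profit: π_B = (459 - 2Q)q_B - (88q_B + 2q_B²). Setting ∂π_B/∂q_B = 0: 371 - 8q_B - 2(q_F) = 0.
Forge's profit: π_F = (459 - 2Q)q_F - (40q_F + q_F²). Setting ∂π_F/∂q_F = 0: 419 - 6q_F - 2(q_B) = 0.
So q_B = (371 - 2q_F)/8 and q_F = (419 - 2q_B)/6.
Solving the pair: q_B = 347/11, q_F = 1305/22.
Price P = 459 - 2·(1999/22) = 277.2727.
Forge's profit: 277.2727·(1305/22) - 40·(1305/22) - (1305/22)² = 10555.9401.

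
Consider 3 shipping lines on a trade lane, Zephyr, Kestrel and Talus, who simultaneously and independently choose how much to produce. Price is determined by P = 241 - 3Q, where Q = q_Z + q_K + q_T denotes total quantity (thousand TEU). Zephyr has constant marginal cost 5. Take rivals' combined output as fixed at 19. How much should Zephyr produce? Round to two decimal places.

With rivals' combined output fixed at 19, Zephyr's profit is π_Z = (241 - 3·19 - 3q_Z)q_Z - (5q_Z) = (184 - 3q_Z)q_Z - (5q_Z).
∂π_Z/∂q_Z = 179 - 6q_Z = 0, so q_Z = 179/6.

29.83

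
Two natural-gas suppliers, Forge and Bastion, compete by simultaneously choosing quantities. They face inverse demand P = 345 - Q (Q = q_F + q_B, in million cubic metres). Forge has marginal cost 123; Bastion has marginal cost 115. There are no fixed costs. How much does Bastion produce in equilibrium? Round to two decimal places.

Forge's profit: π_F = (345 - Q)q_F - (123q_F). Setting ∂π_F/∂q_F = 0: 222 - 2q_F - (q_B) = 0.
Bastion's profit: π_B = (345 - Q)q_B - (115q_B). Setting ∂π_B/∂q_B = 0: 230 - 2q_B - (q_F) = 0.
Best responses: q_F = (222 - q_B)/2, q_B = (230 - q_F)/2.
Solving the pair: q_F = 214/3, q_B = 238/3.

79.33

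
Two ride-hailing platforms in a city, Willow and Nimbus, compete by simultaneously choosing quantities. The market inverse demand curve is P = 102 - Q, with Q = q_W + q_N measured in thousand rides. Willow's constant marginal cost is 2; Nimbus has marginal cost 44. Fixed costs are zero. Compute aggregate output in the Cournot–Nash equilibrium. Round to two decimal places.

Willow's profit: π_W = (102 - Q)q_W - (2q_W). Setting ∂π_W/∂q_W = 0: 100 - 2q_W - (q_N) = 0.
Nimbus's profit: π_N = (102 - Q)q_N - (44q_N). Setting ∂π_N/∂q_N = 0: 58 - 2q_N - (q_W) = 0.
Rearranging gives the reaction functions q_W = (100 - q_N)/2 and q_N = (58 - q_W)/2.
Substituting one into the other gives q_W = 142/3 and q_N = 16/3.
Total output Q = 142/3 + 16/3 = 158/3.

52.67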